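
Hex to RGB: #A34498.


A3 → 163 (R)
44 → 68 (G)
98 → 152 (B)
= RGB(163, 68, 152)


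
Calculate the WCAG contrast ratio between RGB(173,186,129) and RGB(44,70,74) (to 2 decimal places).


Linearize each sRGB channel c=v/255: c/12.92 if c ≤ 0.04045 else ((c+0.055)/1.055)^2.4
L = 0.2126×R_lin + 0.7152×G_lin + 0.0722×B_lin
Color 1 (173,186,129):
  R=173: 173/255≈0.6784 > 0.04045 → ((0.6784+0.055)/1.055)^2.4 ≈ 0.41789
  G=186: 186/255≈0.7294 > 0.04045 → ((0.7294+0.055)/1.055)^2.4 ≈ 0.49102
  B=129: 129/255≈0.5059 > 0.04045 → ((0.5059+0.055)/1.055)^2.4 ≈ 0.21953
  L1 = 0.2126×0.41789 + 0.7152×0.49102 + 0.0722×0.21953 ≈ 0.45587
Color 2 (44,70,74):
  R=44: 44/255≈0.1725 > 0.04045 → ((0.1725+0.055)/1.055)^2.4 ≈ 0.02519
  G=70: 70/255≈0.2745 > 0.04045 → ((0.2745+0.055)/1.055)^2.4 ≈ 0.06125
  B=74: 74/255≈0.2902 > 0.04045 → ((0.2902+0.055)/1.055)^2.4 ≈ 0.06848
  L2 = 0.2126×0.02519 + 0.7152×0.06125 + 0.0722×0.06848 ≈ 0.05410
Lighter = 0.45587, Darker = 0.05410
Ratio = (L_lighter + 0.05) / (L_darker + 0.05)
Ratio = (0.45587 + 0.05) / (0.05410 + 0.05) = 0.50587 / 0.10410 ≈ 4.8594
Ratio ≈ 4.86:1


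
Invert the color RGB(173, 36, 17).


Invert: (255-R, 255-G, 255-B)
R: 255-173 = 82
G: 255-36 = 219
B: 255-17 = 238
= RGB(82, 219, 238)


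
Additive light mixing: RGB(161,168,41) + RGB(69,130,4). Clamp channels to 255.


Additive: each channel = min(255, C₁+C₂)
R: 161+69 = 230 → 230
G: 168+130 = 298 → 255
B: 41+4 = 45 → 45
= RGB(230, 255, 45)


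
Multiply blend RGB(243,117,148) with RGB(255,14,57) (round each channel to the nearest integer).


Multiply: C = A×B/255, rounded to nearest integer
R: 243×255/255 = 61965/255 ≈ 243.000 → 243
G: 117×14/255 = 1638/255 ≈ 6.424 → 6
B: 148×57/255 = 8436/255 ≈ 33.082 → 33
= RGB(243, 6, 33)


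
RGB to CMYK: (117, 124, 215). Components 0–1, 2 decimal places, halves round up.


R'=117/255≈0.4588, G'=124/255≈0.4863, B'=215/255≈0.8431
K = 1 - max(R',G',B') = 1 - 215/255 = 40/255 = 0.15686… → 0.16
(1-R'-K)/(1-K) simplifies to (max-R)/max with max = 215:
C = (215-117)/215 = 98/215 = 0.45581… → 0.46
M = (215-124)/215 = 91/215 = 0.42325… → 0.42
Y = (215-215)/215 = 0/215 = 0 → 0.00
= CMYK(0.46, 0.42, 0.00, 0.16)


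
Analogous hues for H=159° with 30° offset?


Base hue: 159°
Left analog: (159 - 30) mod 360 = 129°
Right analog: (159 + 30) mod 360 = 189°
Analogous hues = 129° and 189°


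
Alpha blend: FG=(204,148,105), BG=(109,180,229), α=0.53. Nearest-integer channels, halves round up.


C = α×F + (1-α)×B, with 1-α = 0.47
R: 0.53×204 + 0.47×109 = 108.12 + 51.23 = 159.35 → 159
G: 0.53×148 + 0.47×180 = 78.44 + 84.60 = 163.04 → 163
B: 0.53×105 + 0.47×229 = 55.65 + 107.63 = 163.28 → 163
= RGB(159, 163, 163)


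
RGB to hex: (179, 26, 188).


R = 179 → B3 (hex)
G = 26 → 1A (hex)
B = 188 → BC (hex)
Hex = #B31ABC


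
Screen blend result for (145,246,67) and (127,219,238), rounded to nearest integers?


Screen: C = 255 - (255-A)×(255-B)/255, rounded to nearest integer
R: 255 - (255-145)×(255-127)/255 = 255 - 14080/255 ≈ 255 - 55.216 = 199.784 → 200
G: 255 - (255-246)×(255-219)/255 = 255 - 324/255 ≈ 255 - 1.271 = 253.729 → 254
B: 255 - (255-67)×(255-238)/255 = 255 - 3196/255 ≈ 255 - 12.533 = 242.467 → 242
= RGB(200, 254, 242)


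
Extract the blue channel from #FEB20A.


Color: #FEB20A
R = FE = 254
G = B2 = 178
B = 0A = 10
Blue = 10


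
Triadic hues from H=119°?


Triadic: equally spaced at 120° intervals
H1 = 119°
H2 = (119 + 120) mod 360 = 239°
H3 = (119 + 240) mod 360 = 359°
Triadic = 119°, 239°, 359°


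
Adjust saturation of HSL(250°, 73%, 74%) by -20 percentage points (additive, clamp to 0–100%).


Original S = 73%
Adjustment = -20 percentage points
New S = 73 + (-20) = 53
Clamp to [0, 100] → 53
= HSL(250°, 53%, 74%)


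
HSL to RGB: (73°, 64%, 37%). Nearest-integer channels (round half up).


H=73°, S=0.64, L=0.37
C = (1-|2L-1|)×S = (1-|-0.26|)×0.64 = 0.4736
H' = H/60 = 73/60 ≈ 1.2167; X = C×(1-|H' mod 2 - 1|) ≈ 0.3710
m = L - C/2 = 0.37 - 0.2368 = 0.1332
Sector ⌊H'⌋ = 1 → (R',G',B') = (≈0.3710, 0.4736, 0.0)
RGB = ((R'+m)×255, (G'+m)×255, (B'+m)×255) = (128.5676, 154.734, 33.966)
Round half up → RGB(129, 155, 34)


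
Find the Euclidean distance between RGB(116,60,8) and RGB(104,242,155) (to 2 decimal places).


d = √[(R₁-R₂)² + (G₁-G₂)² + (B₁-B₂)²]
d = √[(116-104)² + (60-242)² + (8-155)²]
d = √[144 + 33124 + 21609]
d = √54877
d ≈ 234.26


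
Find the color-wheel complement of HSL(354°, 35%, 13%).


Complement = opposite side of color wheel = hue + 180°
H' = (354 + 180) mod 360 = 174°
S and L unchanged.
= HSL(174°, 35%, 13%)


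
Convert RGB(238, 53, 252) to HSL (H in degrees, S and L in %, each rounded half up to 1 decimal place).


Normalize: R'=238/255≈0.9333, G'=53/255≈0.2078, B'=252/255≈0.9882
Max=252/255, Min=53/255, Δ=Max-Min=199/255
L = (Max+Min)/2 = (252+53)/510 = 305/510 = 0.59803… → L = 59.8%
L > 0.5 → S = Δ/(2-Max-Min) = 199/(510-252-53) = 199/205 = 0.97073… → S = 97.1%
(the 1/255 factors cancel in S and H, so raw channel differences can be used)
Max is B' → H = 60 × ((R-G)/Δ + 4) = 60 × ((238-53)/199 + 4)
  185/199 + 4 = 0.9296… + 4 = 4.9296…
  H = 60 × 4.9296… = 295.778…° → H = 295.8°
= HSL(295.8°, 97.1%, 59.8%)


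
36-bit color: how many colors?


Colors = 2^bits = 2^36
= 68,719,476,736 colors


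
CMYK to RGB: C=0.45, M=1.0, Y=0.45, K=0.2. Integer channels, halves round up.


R = 255 × (1-C) × (1-K) = 255 × 0.55 × 0.80 = 112.2 → 112
G = 255 × (1-M) × (1-K) = 255 × 0.00 × 0.80 = 0
B = 255 × (1-Y) × (1-K) = 255 × 0.55 × 0.80 = 112.2 → 112
= RGB(112, 0, 112)


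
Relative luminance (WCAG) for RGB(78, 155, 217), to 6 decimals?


Linearize each channel (sRGB transfer function): c = v/255; c_lin = c/12.92 if c ≤ 0.04045, else ((c+0.055)/1.055)^2.4
  R: 78/255 ≈ 0.305882 > 0.04045 → ((0.305882+0.055)/1.055)^2.4 ≈ 0.076185
  G: 155/255 ≈ 0.607843 > 0.04045 → ((0.607843+0.055)/1.055)^2.4 ≈ 0.327778
  B: 217/255 ≈ 0.850980 > 0.04045 → ((0.850980+0.055)/1.055)^2.4 ≈ 0.693872
R_lin = 0.076185, G_lin = 0.327778, B_lin = 0.693872
L = 0.2126×R + 0.7152×G + 0.0722×B
L = 0.2126×0.076185 + 0.7152×0.327778 + 0.0722×0.693872
L ≈ 0.300721


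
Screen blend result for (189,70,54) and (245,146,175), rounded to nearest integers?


Screen: C = 255 - (255-A)×(255-B)/255, rounded to nearest integer
R: 255 - (255-189)×(255-245)/255 = 255 - 660/255 ≈ 255 - 2.588 = 252.412 → 252
G: 255 - (255-70)×(255-146)/255 = 255 - 20165/255 ≈ 255 - 79.078 = 175.922 → 176
B: 255 - (255-54)×(255-175)/255 = 255 - 16080/255 ≈ 255 - 63.059 = 191.941 → 192
= RGB(252, 176, 192)


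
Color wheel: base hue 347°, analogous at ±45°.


Base hue: 347°
Left analog: (347 - 45) mod 360 = 302°
Right analog: (347 + 45) mod 360 = 32°
Analogous hues = 302° and 32°


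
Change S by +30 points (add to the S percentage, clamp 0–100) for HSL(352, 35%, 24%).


Original S = 35%
Adjustment = +30 percentage points
New S = 35 + (30) = 65
Clamp to [0, 100] → 65
= HSL(352°, 65%, 24%)


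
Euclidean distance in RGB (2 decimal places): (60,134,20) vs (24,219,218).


d = √[(R₁-R₂)² + (G₁-G₂)² + (B₁-B₂)²]
d = √[(60-24)² + (134-219)² + (20-218)²]
d = √[1296 + 7225 + 39204]
d = √47725
d ≈ 218.46


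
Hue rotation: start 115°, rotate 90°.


New hue = (H + rotation) mod 360
New hue = (115 + 90) mod 360
= 205 mod 360
= 205°


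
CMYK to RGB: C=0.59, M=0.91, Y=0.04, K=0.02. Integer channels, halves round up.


R = 255 × (1-C) × (1-K) = 255 × 0.41 × 0.98 = 102.459 → 102
G = 255 × (1-M) × (1-K) = 255 × 0.09 × 0.98 = 22.491 → 22
B = 255 × (1-Y) × (1-K) = 255 × 0.96 × 0.98 = 239.904 → 240
= RGB(102, 22, 240)


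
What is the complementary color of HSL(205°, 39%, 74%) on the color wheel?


Complement = opposite side of color wheel = hue + 180°
H' = (205 + 180) mod 360 = 25°
S and L unchanged.
= HSL(25°, 39%, 74%)


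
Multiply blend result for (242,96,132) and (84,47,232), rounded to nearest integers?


Multiply: C = A×B/255, rounded to nearest integer
R: 242×84/255 = 20328/255 ≈ 79.718 → 80
G: 96×47/255 = 4512/255 ≈ 17.694 → 18
B: 132×232/255 = 30624/255 ≈ 120.094 → 120
= RGB(80, 18, 120)


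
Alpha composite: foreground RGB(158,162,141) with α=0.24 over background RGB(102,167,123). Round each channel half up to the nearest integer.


C = α×F + (1-α)×B, with 1-α = 0.76
R: 0.24×158 + 0.76×102 = 37.92 + 77.52 = 115.44 → 115
G: 0.24×162 + 0.76×167 = 38.88 + 126.92 = 165.80 → 166
B: 0.24×141 + 0.76×123 = 33.84 + 93.48 = 127.32 → 127
= RGB(115, 166, 127)


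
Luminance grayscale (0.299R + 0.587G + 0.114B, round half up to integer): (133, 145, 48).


Gray = 0.299×R + 0.587×G + 0.114×B
Gray = 0.299×133 + 0.587×145 + 0.114×48
Gray = 39.767 + 85.115 + 5.472
Gray = 130.354 → round half up → 130
Gray = 130


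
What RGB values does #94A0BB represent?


94 → 148 (R)
A0 → 160 (G)
BB → 187 (B)
= RGB(148, 160, 187)


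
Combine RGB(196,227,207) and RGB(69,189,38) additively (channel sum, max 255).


Additive: each channel = min(255, C₁+C₂)
R: 196+69 = 265 → 255
G: 227+189 = 416 → 255
B: 207+38 = 245 → 245
= RGB(255, 255, 245)


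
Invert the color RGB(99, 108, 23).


Invert: (255-R, 255-G, 255-B)
R: 255-99 = 156
G: 255-108 = 147
B: 255-23 = 232
= RGB(156, 147, 232)


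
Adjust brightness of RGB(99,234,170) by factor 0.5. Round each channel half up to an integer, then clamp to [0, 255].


Multiply each channel by 0.5, round half up, clamp to [0, 255]
R: 99×0.5 = 49.5 → round → 50
G: 234×0.5 = 117
B: 170×0.5 = 85
= RGB(50, 117, 85)


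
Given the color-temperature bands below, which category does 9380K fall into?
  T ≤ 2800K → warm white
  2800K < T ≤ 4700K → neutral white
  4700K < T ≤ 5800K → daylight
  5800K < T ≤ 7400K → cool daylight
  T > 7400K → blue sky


Temperature: 9380K
9380K > 7400K → blue sky
Classification: blue sky


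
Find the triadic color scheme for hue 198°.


Triadic: equally spaced at 120° intervals
H1 = 198°
H2 = (198 + 120) mod 360 = 318°
H3 = (198 + 240) mod 360 = 78°
Triadic = 198°, 318°, 78°


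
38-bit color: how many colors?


Colors = 2^bits = 2^38
= 274,877,906,944 colors


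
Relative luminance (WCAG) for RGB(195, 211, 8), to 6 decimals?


Linearize each channel (sRGB transfer function): c = v/255; c_lin = c/12.92 if c ≤ 0.04045, else ((c+0.055)/1.055)^2.4
  R: 195/255 ≈ 0.764706 > 0.04045 → ((0.764706+0.055)/1.055)^2.4 ≈ 0.545724
  G: 211/255 ≈ 0.827451 > 0.04045 → ((0.827451+0.055)/1.055)^2.4 ≈ 0.651406
  B: 8/255 ≈ 0.031373 ≤ 0.04045 → 0.031373/12.92 ≈ 0.002428
R_lin = 0.545724, G_lin = 0.651406, B_lin = 0.002428
L = 0.2126×R + 0.7152×G + 0.0722×B
L = 0.2126×0.545724 + 0.7152×0.651406 + 0.0722×0.002428
L ≈ 0.582082


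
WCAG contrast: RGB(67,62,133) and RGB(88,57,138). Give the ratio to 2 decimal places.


Linearize each sRGB channel c=v/255: c/12.92 if c ≤ 0.04045 else ((c+0.055)/1.055)^2.4
L = 0.2126×R_lin + 0.7152×G_lin + 0.0722×B_lin
Color 1 (67,62,133):
  R=67: 67/255≈0.2627 > 0.04045 → ((0.2627+0.055)/1.055)^2.4 ≈ 0.05613
  G=62: 62/255≈0.2431 > 0.04045 → ((0.2431+0.055)/1.055)^2.4 ≈ 0.04817
  B=133: 133/255≈0.5216 > 0.04045 → ((0.5216+0.055)/1.055)^2.4 ≈ 0.23455
  L1 = 0.2126×0.05613 + 0.7152×0.04817 + 0.0722×0.23455 ≈ 0.06332
Color 2 (88,57,138):
  R=88: 88/255≈0.3451 > 0.04045 → ((0.3451+0.055)/1.055)^2.4 ≈ 0.09759
  G=57: 57/255≈0.2235 > 0.04045 → ((0.2235+0.055)/1.055)^2.4 ≈ 0.04092
  B=138: 138/255≈0.5412 > 0.04045 → ((0.5412+0.055)/1.055)^2.4 ≈ 0.25415
  L2 = 0.2126×0.09759 + 0.7152×0.04092 + 0.0722×0.25415 ≈ 0.06836
Lighter = 0.06836, Darker = 0.06332
Ratio = (L_lighter + 0.05) / (L_darker + 0.05)
Ratio = (0.06836 + 0.05) / (0.06332 + 0.05) = 0.11836 / 0.11332 ≈ 1.0445
Ratio ≈ 1.04:1


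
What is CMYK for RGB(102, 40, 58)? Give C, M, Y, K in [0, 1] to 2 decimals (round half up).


R'=102/255≈0.4000, G'=40/255≈0.1569, B'=58/255≈0.2275
K = 1 - max(R',G',B') = 1 - 102/255 = 153/255 = 0.6 → 0.60
(1-R'-K)/(1-K) simplifies to (max-R)/max with max = 102:
C = (102-102)/102 = 0/102 = 0 → 0.00
M = (102-40)/102 = 62/102 = 0.60784… → 0.61
Y = (102-58)/102 = 44/102 = 0.43137… → 0.43
= CMYK(0.00, 0.61, 0.43, 0.60)


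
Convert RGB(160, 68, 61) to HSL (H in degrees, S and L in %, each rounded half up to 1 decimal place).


Normalize: R'=160/255≈0.6275, G'=68/255≈0.2667, B'=61/255≈0.2392
Max=160/255, Min=61/255, Δ=Max-Min=99/255
L = (Max+Min)/2 = (160+61)/510 = 221/510 = 0.43333… → L = 43.3%
L ≤ 0.5 → S = Δ/(Max+Min) = 99/(160+61) = 99/221 = 0.44796… → S = 44.8%
(the 1/255 factors cancel in S and H, so raw channel differences can be used)
Max is R' → H = 60 × (((G-B)/Δ) mod 6) = 60 × (((68-61)/99) mod 6)
  7/99 = 0.0707…
  H = 60 × 0.0707… = 4.242…° → H = 4.2°
= HSL(4.2°, 44.8%, 43.3%)


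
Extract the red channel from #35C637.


Color: #35C637
R = 35 = 53
G = C6 = 198
B = 37 = 55
Red = 53


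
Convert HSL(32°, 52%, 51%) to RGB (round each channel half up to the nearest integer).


H=32°, S=0.52, L=0.51
C = (1-|2L-1|)×S = (1-|0.02|)×0.52 = 0.5096
H' = H/60 = 32/60 ≈ 0.5333; X = C×(1-|H' mod 2 - 1|) ≈ 0.2718
m = L - C/2 = 0.51 - 0.2548 = 0.2552
Sector ⌊H'⌋ = 0 → (R',G',B') = (0.5096, ≈0.2718, 0.0)
RGB = ((R'+m)×255, (G'+m)×255, (B'+m)×255) = (195.024, 134.3816, 65.076)
Round half up → RGB(195, 134, 65)


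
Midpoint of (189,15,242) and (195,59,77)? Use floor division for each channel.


Midpoint: each channel = ⌊(C₁+C₂)/2⌋
R: ⌊(189+195)/2⌋ = 192
G: ⌊(15+59)/2⌋ = 37
B: ⌊(242+77)/2⌋ = 159
= RGB(192, 37, 159)


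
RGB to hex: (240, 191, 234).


R = 240 → F0 (hex)
G = 191 → BF (hex)
B = 234 → EA (hex)
Hex = #F0BFEA


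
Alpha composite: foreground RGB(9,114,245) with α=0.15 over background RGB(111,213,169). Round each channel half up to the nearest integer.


C = α×F + (1-α)×B, with 1-α = 0.85
R: 0.15×9 + 0.85×111 = 1.35 + 94.35 = 95.70 → 96
G: 0.15×114 + 0.85×213 = 17.10 + 181.05 = 198.15 → 198
B: 0.15×245 + 0.85×169 = 36.75 + 143.65 = 180.40 → 180
= RGB(96, 198, 180)


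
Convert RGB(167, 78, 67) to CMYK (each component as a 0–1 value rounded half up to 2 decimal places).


R'=167/255≈0.6549, G'=78/255≈0.3059, B'=67/255≈0.2627
K = 1 - max(R',G',B') = 1 - 167/255 = 88/255 = 0.34509… → 0.35
(1-R'-K)/(1-K) simplifies to (max-R)/max with max = 167:
C = (167-167)/167 = 0/167 = 0 → 0.00
M = (167-78)/167 = 89/167 = 0.53293… → 0.53
Y = (167-67)/167 = 100/167 = 0.59880… → 0.60
= CMYK(0.00, 0.53, 0.60, 0.35)


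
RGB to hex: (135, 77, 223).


R = 135 → 87 (hex)
G = 77 → 4D (hex)
B = 223 → DF (hex)
Hex = #874DDF


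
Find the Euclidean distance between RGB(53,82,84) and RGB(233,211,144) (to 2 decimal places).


d = √[(R₁-R₂)² + (G₁-G₂)² + (B₁-B₂)²]
d = √[(53-233)² + (82-211)² + (84-144)²]
d = √[32400 + 16641 + 3600]
d = √52641
d ≈ 229.44


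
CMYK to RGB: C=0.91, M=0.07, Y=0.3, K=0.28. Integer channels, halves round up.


R = 255 × (1-C) × (1-K) = 255 × 0.09 × 0.72 = 16.524 → 17
G = 255 × (1-M) × (1-K) = 255 × 0.93 × 0.72 = 170.748 → 171
B = 255 × (1-Y) × (1-K) = 255 × 0.70 × 0.72 = 128.52 → 129
= RGB(17, 171, 129)


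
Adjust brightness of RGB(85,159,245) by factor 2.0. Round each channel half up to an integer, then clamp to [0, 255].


Multiply each channel by 2.0, round half up, clamp to [0, 255]
R: 85×2.0 = 170
G: 159×2.0 = 318 → clamp → 255
B: 245×2.0 = 490 → clamp → 255
= RGB(170, 255, 255)


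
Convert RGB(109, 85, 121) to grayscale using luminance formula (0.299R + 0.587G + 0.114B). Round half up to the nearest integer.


Gray = 0.299×R + 0.587×G + 0.114×B
Gray = 0.299×109 + 0.587×85 + 0.114×121
Gray = 32.591 + 49.895 + 13.794
Gray = 96.280 → round half up → 96
Gray = 96


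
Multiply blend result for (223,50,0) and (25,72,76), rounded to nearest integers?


Multiply: C = A×B/255, rounded to nearest integer
R: 223×25/255 = 5575/255 ≈ 21.863 → 22
G: 50×72/255 = 3600/255 ≈ 14.118 → 14
B: 0×76/255 = 0/255 ≈ 0.000 → 0
= RGB(22, 14, 0)


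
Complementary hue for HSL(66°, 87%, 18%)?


Complement = opposite side of color wheel = hue + 180°
H' = (66 + 180) mod 360 = 246°
S and L unchanged.
= HSL(246°, 87%, 18%)


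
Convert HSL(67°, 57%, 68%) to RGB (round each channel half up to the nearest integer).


H=67°, S=0.57, L=0.68
C = (1-|2L-1|)×S = (1-|0.36|)×0.57 = 0.3648
H' = H/60 = 67/60 ≈ 1.1167; X = C×(1-|H' mod 2 - 1|) = 0.32224
m = L - C/2 = 0.68 - 0.1824 = 0.4976
Sector ⌊H'⌋ = 1 → (R',G',B') = (0.32224, 0.3648, 0.0)
RGB = ((R'+m)×255, (G'+m)×255, (B'+m)×255) = (209.0592, 219.912, 126.888)
Round half up → RGB(209, 220, 127)


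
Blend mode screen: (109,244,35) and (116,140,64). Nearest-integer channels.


Screen: C = 255 - (255-A)×(255-B)/255, rounded to nearest integer
R: 255 - (255-109)×(255-116)/255 = 255 - 20294/255 ≈ 255 - 79.584 = 175.416 → 175
G: 255 - (255-244)×(255-140)/255 = 255 - 1265/255 ≈ 255 - 4.961 = 250.039 → 250
B: 255 - (255-35)×(255-64)/255 = 255 - 42020/255 ≈ 255 - 164.784 = 90.216 → 90
= RGB(175, 250, 90)


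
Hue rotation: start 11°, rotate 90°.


New hue = (H + rotation) mod 360
New hue = (11 + 90) mod 360
= 101 mod 360
= 101°


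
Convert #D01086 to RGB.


D0 → 208 (R)
10 → 16 (G)
86 → 134 (B)
= RGB(208, 16, 134)


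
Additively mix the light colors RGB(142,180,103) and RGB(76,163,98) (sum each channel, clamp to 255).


Additive: each channel = min(255, C₁+C₂)
R: 142+76 = 218 → 218
G: 180+163 = 343 → 255
B: 103+98 = 201 → 201
= RGB(218, 255, 201)


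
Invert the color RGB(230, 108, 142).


Invert: (255-R, 255-G, 255-B)
R: 255-230 = 25
G: 255-108 = 147
B: 255-142 = 113
= RGB(25, 147, 113)


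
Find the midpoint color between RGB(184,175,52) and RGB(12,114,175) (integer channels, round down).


Midpoint: each channel = ⌊(C₁+C₂)/2⌋
R: ⌊(184+12)/2⌋ = 98
G: ⌊(175+114)/2⌋ = 144
B: ⌊(52+175)/2⌋ = 113
= RGB(98, 144, 113)


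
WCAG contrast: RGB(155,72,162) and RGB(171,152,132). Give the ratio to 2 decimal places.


Linearize each sRGB channel c=v/255: c/12.92 if c ≤ 0.04045 else ((c+0.055)/1.055)^2.4
L = 0.2126×R_lin + 0.7152×G_lin + 0.0722×B_lin
Color 1 (155,72,162):
  R=155: 155/255≈0.6078 > 0.04045 → ((0.6078+0.055)/1.055)^2.4 ≈ 0.32778
  G=72: 72/255≈0.2824 > 0.04045 → ((0.2824+0.055)/1.055)^2.4 ≈ 0.06480
  B=162: 162/255≈0.6353 > 0.04045 → ((0.6353+0.055)/1.055)^2.4 ≈ 0.36131
  L1 = 0.2126×0.32778 + 0.7152×0.06480 + 0.0722×0.36131 ≈ 0.14212
Color 2 (171,152,132):
  R=171: 171/255≈0.6706 > 0.04045 → ((0.6706+0.055)/1.055)^2.4 ≈ 0.40724
  G=152: 152/255≈0.5961 > 0.04045 → ((0.5961+0.055)/1.055)^2.4 ≈ 0.31399
  B=132: 132/255≈0.5176 > 0.04045 → ((0.5176+0.055)/1.055)^2.4 ≈ 0.23074
  L2 = 0.2126×0.40724 + 0.7152×0.31399 + 0.0722×0.23074 ≈ 0.32780
Lighter = 0.32780, Darker = 0.14212
Ratio = (L_lighter + 0.05) / (L_darker + 0.05)
Ratio = (0.32780 + 0.05) / (0.14212 + 0.05) = 0.37780 / 0.19212 ≈ 1.9665
Ratio ≈ 1.97:1


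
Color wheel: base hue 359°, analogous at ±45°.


Base hue: 359°
Left analog: (359 - 45) mod 360 = 314°
Right analog: (359 + 45) mod 360 = 44°
Analogous hues = 314° and 44°


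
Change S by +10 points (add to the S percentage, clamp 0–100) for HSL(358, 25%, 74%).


Original S = 25%
Adjustment = +10 percentage points
New S = 25 + (10) = 35
Clamp to [0, 100] → 35
= HSL(358°, 35%, 74%)


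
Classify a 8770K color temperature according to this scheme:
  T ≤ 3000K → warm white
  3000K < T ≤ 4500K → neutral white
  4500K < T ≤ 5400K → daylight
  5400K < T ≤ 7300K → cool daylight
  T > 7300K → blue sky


Temperature: 8770K
8770K > 7300K → blue sky
Classification: blue sky


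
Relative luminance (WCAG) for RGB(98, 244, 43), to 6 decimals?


Linearize each channel (sRGB transfer function): c = v/255; c_lin = c/12.92 if c ≤ 0.04045, else ((c+0.055)/1.055)^2.4
  R: 98/255 ≈ 0.384314 > 0.04045 → ((0.384314+0.055)/1.055)^2.4 ≈ 0.122139
  G: 244/255 ≈ 0.956863 > 0.04045 → ((0.956863+0.055)/1.055)^2.4 ≈ 0.904661
  B: 43/255 ≈ 0.168627 > 0.04045 → ((0.168627+0.055)/1.055)^2.4 ≈ 0.024158
R_lin = 0.122139, G_lin = 0.904661, B_lin = 0.024158
L = 0.2126×R + 0.7152×G + 0.0722×B
L = 0.2126×0.122139 + 0.7152×0.904661 + 0.0722×0.024158
L ≈ 0.674725


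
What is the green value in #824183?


Color: #824183
R = 82 = 130
G = 41 = 65
B = 83 = 131
Green = 65


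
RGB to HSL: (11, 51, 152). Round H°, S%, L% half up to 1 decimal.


Normalize: R'=11/255≈0.0431, G'=51/255≈0.2000, B'=152/255≈0.5961
Max=152/255, Min=11/255, Δ=Max-Min=141/255
L = (Max+Min)/2 = (152+11)/510 = 163/510 = 0.31960… → L = 32.0%
L ≤ 0.5 → S = Δ/(Max+Min) = 141/(152+11) = 141/163 = 0.86503… → S = 86.5%
(the 1/255 factors cancel in S and H, so raw channel differences can be used)
Max is B' → H = 60 × ((R-G)/Δ + 4) = 60 × ((11-51)/141 + 4)
  -40/141 + 4 = -0.2836… + 4 = 3.7163…
  H = 60 × 3.7163… = 222.978…° → H = 223.0°
= HSL(223.0°, 86.5%, 32.0%)


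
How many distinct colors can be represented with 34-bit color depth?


Colors = 2^bits = 2^34
= 17,179,869,184 colors


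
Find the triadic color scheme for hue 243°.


Triadic: equally spaced at 120° intervals
H1 = 243°
H2 = (243 + 120) mod 360 = 3°
H3 = (243 + 240) mod 360 = 123°
Triadic = 243°, 3°, 123°


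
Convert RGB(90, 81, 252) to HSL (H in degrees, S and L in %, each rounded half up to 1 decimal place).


Normalize: R'=90/255≈0.3529, G'=81/255≈0.3176, B'=252/255≈0.9882
Max=252/255, Min=81/255, Δ=Max-Min=171/255
L = (Max+Min)/2 = (252+81)/510 = 333/510 = 0.65294… → L = 65.3%
L > 0.5 → S = Δ/(2-Max-Min) = 171/(510-252-81) = 171/177 = 0.96610… → S = 96.6%
(the 1/255 factors cancel in S and H, so raw channel differences can be used)
Max is B' → H = 60 × ((R-G)/Δ + 4) = 60 × ((90-81)/171 + 4)
  9/171 + 4 = 0.0526… + 4 = 4.0526…
  H = 60 × 4.0526… = 243.157…° → H = 243.2°
= HSL(243.2°, 96.6%, 65.3%)


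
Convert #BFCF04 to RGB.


BF → 191 (R)
CF → 207 (G)
04 → 4 (B)
= RGB(191, 207, 4)


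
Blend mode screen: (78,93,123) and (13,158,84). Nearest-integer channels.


Screen: C = 255 - (255-A)×(255-B)/255, rounded to nearest integer
R: 255 - (255-78)×(255-13)/255 = 255 - 42834/255 ≈ 255 - 167.976 = 87.024 → 87
G: 255 - (255-93)×(255-158)/255 = 255 - 15714/255 ≈ 255 - 61.624 = 193.376 → 193
B: 255 - (255-123)×(255-84)/255 = 255 - 22572/255 ≈ 255 - 88.518 = 166.482 → 166
= RGB(87, 193, 166)


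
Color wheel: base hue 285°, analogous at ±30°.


Base hue: 285°
Left analog: (285 - 30) mod 360 = 255°
Right analog: (285 + 30) mod 360 = 315°
Analogous hues = 255° and 315°


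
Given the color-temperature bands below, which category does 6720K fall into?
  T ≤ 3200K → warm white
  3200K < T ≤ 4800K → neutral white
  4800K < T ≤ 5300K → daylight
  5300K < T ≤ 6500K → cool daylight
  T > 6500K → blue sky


Temperature: 6720K
6720K > 6500K → blue sky
Classification: blue sky


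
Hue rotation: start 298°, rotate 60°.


New hue = (H + rotation) mod 360
New hue = (298 + 60) mod 360
= 358 mod 360
= 358°


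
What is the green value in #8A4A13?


Color: #8A4A13
R = 8A = 138
G = 4A = 74
B = 13 = 19
Green = 74


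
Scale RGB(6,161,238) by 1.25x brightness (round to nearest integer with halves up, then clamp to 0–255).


Multiply each channel by 1.25, round half up, clamp to [0, 255]
R: 6×1.25 = 7.5 → round → 8
G: 161×1.25 = 201.25 → round → 201
B: 238×1.25 = 297.5 → round → 298 → clamp → 255
= RGB(8, 201, 255)


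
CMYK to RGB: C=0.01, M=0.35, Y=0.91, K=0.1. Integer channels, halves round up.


R = 255 × (1-C) × (1-K) = 255 × 0.99 × 0.90 = 227.205 → 227
G = 255 × (1-M) × (1-K) = 255 × 0.65 × 0.90 = 149.175 → 149
B = 255 × (1-Y) × (1-K) = 255 × 0.09 × 0.90 = 20.655 → 21
= RGB(227, 149, 21)


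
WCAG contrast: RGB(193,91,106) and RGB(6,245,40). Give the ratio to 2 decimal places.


Linearize each sRGB channel c=v/255: c/12.92 if c ≤ 0.04045 else ((c+0.055)/1.055)^2.4
L = 0.2126×R_lin + 0.7152×G_lin + 0.0722×B_lin
Color 1 (193,91,106):
  R=193: 193/255≈0.7569 > 0.04045 → ((0.7569+0.055)/1.055)^2.4 ≈ 0.53328
  G=91: 91/255≈0.3569 > 0.04045 → ((0.3569+0.055)/1.055)^2.4 ≈ 0.10462
  B=106: 106/255≈0.4157 > 0.04045 → ((0.4157+0.055)/1.055)^2.4 ≈ 0.14413
  L1 = 0.2126×0.53328 + 0.7152×0.10462 + 0.0722×0.14413 ≈ 0.19860
Color 2 (6,245,40):
  R=6: 6/255≈0.0235 ≤ 0.04045 → 0.0235/12.92 ≈ 0.00182
  G=245: 245/255≈0.9608 > 0.04045 → ((0.9608+0.055)/1.055)^2.4 ≈ 0.91310
  B=40: 40/255≈0.1569 > 0.04045 → ((0.1569+0.055)/1.055)^2.4 ≈ 0.02122
  L2 = 0.2126×0.00182 + 0.7152×0.91310 + 0.0722×0.02122 ≈ 0.65497
Lighter = 0.65497, Darker = 0.19860
Ratio = (L_lighter + 0.05) / (L_darker + 0.05)
Ratio = (0.65497 + 0.05) / (0.19860 + 0.05) = 0.70497 / 0.24860 ≈ 2.8357
Ratio ≈ 2.84:1


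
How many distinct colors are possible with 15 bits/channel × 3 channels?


Total bits = 15 bits/channel × 3 channels = 45 bits
Distinct colors = 2^45
= 35,184,372,088,832 colors


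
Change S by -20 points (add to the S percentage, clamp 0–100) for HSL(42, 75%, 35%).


Original S = 75%
Adjustment = -20 percentage points
New S = 75 + (-20) = 55
Clamp to [0, 100] → 55
= HSL(42°, 55%, 35%)


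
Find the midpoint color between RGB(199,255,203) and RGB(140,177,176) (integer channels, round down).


Midpoint: each channel = ⌊(C₁+C₂)/2⌋
R: ⌊(199+140)/2⌋ = 169
G: ⌊(255+177)/2⌋ = 216
B: ⌊(203+176)/2⌋ = 189
= RGB(169, 216, 189)


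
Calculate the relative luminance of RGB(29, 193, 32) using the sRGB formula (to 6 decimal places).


Linearize each channel (sRGB transfer function): c = v/255; c_lin = c/12.92 if c ≤ 0.04045, else ((c+0.055)/1.055)^2.4
  R: 29/255 ≈ 0.113725 > 0.04045 → ((0.113725+0.055)/1.055)^2.4 ≈ 0.012286
  G: 193/255 ≈ 0.756863 > 0.04045 → ((0.756863+0.055)/1.055)^2.4 ≈ 0.533276
  B: 32/255 ≈ 0.125490 > 0.04045 → ((0.125490+0.055)/1.055)^2.4 ≈ 0.014444
R_lin = 0.012286, G_lin = 0.533276, B_lin = 0.014444
L = 0.2126×R + 0.7152×G + 0.0722×B
L = 0.2126×0.012286 + 0.7152×0.533276 + 0.0722×0.014444
L ≈ 0.385054


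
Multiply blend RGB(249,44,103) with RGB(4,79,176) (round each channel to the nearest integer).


Multiply: C = A×B/255, rounded to nearest integer
R: 249×4/255 = 996/255 ≈ 3.906 → 4
G: 44×79/255 = 3476/255 ≈ 13.631 → 14
B: 103×176/255 = 18128/255 ≈ 71.090 → 71
= RGB(4, 14, 71)


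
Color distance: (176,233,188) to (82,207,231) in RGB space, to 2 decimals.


d = √[(R₁-R₂)² + (G₁-G₂)² + (B₁-B₂)²]
d = √[(176-82)² + (233-207)² + (188-231)²]
d = √[8836 + 676 + 1849]
d = √11361
d ≈ 106.59


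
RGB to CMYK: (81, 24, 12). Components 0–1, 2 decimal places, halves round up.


R'=81/255≈0.3176, G'=24/255≈0.0941, B'=12/255≈0.0471
K = 1 - max(R',G',B') = 1 - 81/255 = 174/255 = 0.68235… → 0.68
(1-R'-K)/(1-K) simplifies to (max-R)/max with max = 81:
C = (81-81)/81 = 0/81 = 0 → 0.00
M = (81-24)/81 = 57/81 = 0.70370… → 0.70
Y = (81-12)/81 = 69/81 = 0.85185… → 0.85
= CMYK(0.00, 0.70, 0.85, 0.68)


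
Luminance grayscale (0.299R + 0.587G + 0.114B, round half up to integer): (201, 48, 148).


Gray = 0.299×R + 0.587×G + 0.114×B
Gray = 0.299×201 + 0.587×48 + 0.114×148
Gray = 60.099 + 28.176 + 16.872
Gray = 105.147 → round half up → 105
Gray = 105


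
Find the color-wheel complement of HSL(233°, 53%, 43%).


Complement = opposite side of color wheel = hue + 180°
H' = (233 + 180) mod 360 = 53°
S and L unchanged.
= HSL(53°, 53%, 43%)


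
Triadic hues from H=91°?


Triadic: equally spaced at 120° intervals
H1 = 91°
H2 = (91 + 120) mod 360 = 211°
H3 = (91 + 240) mod 360 = 331°
Triadic = 91°, 211°, 331°


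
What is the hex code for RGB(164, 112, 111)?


R = 164 → A4 (hex)
G = 112 → 70 (hex)
B = 111 → 6F (hex)
Hex = #A4706F


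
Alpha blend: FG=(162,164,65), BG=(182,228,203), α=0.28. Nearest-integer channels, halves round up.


C = α×F + (1-α)×B, with 1-α = 0.72
R: 0.28×162 + 0.72×182 = 45.36 + 131.04 = 176.40 → 176
G: 0.28×164 + 0.72×228 = 45.92 + 164.16 = 210.08 → 210
B: 0.28×65 + 0.72×203 = 18.20 + 146.16 = 164.36 → 164
= RGB(176, 210, 164)


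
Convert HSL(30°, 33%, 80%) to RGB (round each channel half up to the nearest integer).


H=30°, S=0.33, L=0.80
C = (1-|2L-1|)×S = (1-|0.60|)×0.33 = 0.132
H' = H/60 = 30/60 ≈ 0.5000; X = C×(1-|H' mod 2 - 1|) = 0.066
m = L - C/2 = 0.80 - 0.066 = 0.734
Sector ⌊H'⌋ = 0 → (R',G',B') = (0.132, 0.066, 0.0)
RGB = ((R'+m)×255, (G'+m)×255, (B'+m)×255) = (220.83, 204.0, 187.17)
Round half up → RGB(221, 204, 187)


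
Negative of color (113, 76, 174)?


Invert: (255-R, 255-G, 255-B)
R: 255-113 = 142
G: 255-76 = 179
B: 255-174 = 81
= RGB(142, 179, 81)


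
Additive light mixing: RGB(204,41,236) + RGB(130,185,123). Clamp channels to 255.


Additive: each channel = min(255, C₁+C₂)
R: 204+130 = 334 → 255
G: 41+185 = 226 → 226
B: 236+123 = 359 → 255
= RGB(255, 226, 255)


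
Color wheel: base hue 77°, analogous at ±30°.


Base hue: 77°
Left analog: (77 - 30) mod 360 = 47°
Right analog: (77 + 30) mod 360 = 107°
Analogous hues = 47° and 107°


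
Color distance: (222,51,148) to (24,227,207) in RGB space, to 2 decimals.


d = √[(R₁-R₂)² + (G₁-G₂)² + (B₁-B₂)²]
d = √[(222-24)² + (51-227)² + (148-207)²]
d = √[39204 + 30976 + 3481]
d = √73661
d ≈ 271.41


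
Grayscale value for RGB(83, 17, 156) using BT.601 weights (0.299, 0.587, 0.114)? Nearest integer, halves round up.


Gray = 0.299×R + 0.587×G + 0.114×B
Gray = 0.299×83 + 0.587×17 + 0.114×156
Gray = 24.817 + 9.979 + 17.784
Gray = 52.580 → round half up → 53
Gray = 53


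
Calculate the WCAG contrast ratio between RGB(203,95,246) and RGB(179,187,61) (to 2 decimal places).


Linearize each sRGB channel c=v/255: c/12.92 if c ≤ 0.04045 else ((c+0.055)/1.055)^2.4
L = 0.2126×R_lin + 0.7152×G_lin + 0.0722×B_lin
Color 1 (203,95,246):
  R=203: 203/255≈0.7961 > 0.04045 → ((0.7961+0.055)/1.055)^2.4 ≈ 0.59720
  G=95: 95/255≈0.3725 > 0.04045 → ((0.3725+0.055)/1.055)^2.4 ≈ 0.11444
  B=246: 246/255≈0.9647 > 0.04045 → ((0.9647+0.055)/1.055)^2.4 ≈ 0.92158
  L1 = 0.2126×0.59720 + 0.7152×0.11444 + 0.0722×0.92158 ≈ 0.27535
Color 2 (179,187,61):
  R=179: 179/255≈0.7020 > 0.04045 → ((0.7020+0.055)/1.055)^2.4 ≈ 0.45079
  G=187: 187/255≈0.7333 > 0.04045 → ((0.7333+0.055)/1.055)^2.4 ≈ 0.49693
  B=61: 61/255≈0.2392 > 0.04045 → ((0.2392+0.055)/1.055)^2.4 ≈ 0.04667
  L2 = 0.2126×0.45079 + 0.7152×0.49693 + 0.0722×0.04667 ≈ 0.45461
Lighter = 0.45461, Darker = 0.27535
Ratio = (L_lighter + 0.05) / (L_darker + 0.05)
Ratio = (0.45461 + 0.05) / (0.27535 + 0.05) = 0.50461 / 0.32535 ≈ 1.5510
Ratio ≈ 1.55:1


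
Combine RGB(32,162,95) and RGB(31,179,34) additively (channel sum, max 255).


Additive: each channel = min(255, C₁+C₂)
R: 32+31 = 63 → 63
G: 162+179 = 341 → 255
B: 95+34 = 129 → 129
= RGB(63, 255, 129)


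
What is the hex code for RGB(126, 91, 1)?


R = 126 → 7E (hex)
G = 91 → 5B (hex)
B = 1 → 01 (hex)
Hex = #7E5B01


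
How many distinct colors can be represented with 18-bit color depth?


Colors = 2^bits = 2^18
= 262,144 colors


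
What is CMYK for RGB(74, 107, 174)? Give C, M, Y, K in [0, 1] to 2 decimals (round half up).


R'=74/255≈0.2902, G'=107/255≈0.4196, B'=174/255≈0.6824
K = 1 - max(R',G',B') = 1 - 174/255 = 81/255 = 0.31764… → 0.32
(1-R'-K)/(1-K) simplifies to (max-R)/max with max = 174:
C = (174-74)/174 = 100/174 = 0.57471… → 0.57
M = (174-107)/174 = 67/174 = 0.38505… → 0.39
Y = (174-174)/174 = 0/174 = 0 → 0.00
= CMYK(0.57, 0.39, 0.00, 0.32)


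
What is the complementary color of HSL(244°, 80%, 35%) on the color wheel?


Complement = opposite side of color wheel = hue + 180°
H' = (244 + 180) mod 360 = 64°
S and L unchanged.
= HSL(64°, 80%, 35%)


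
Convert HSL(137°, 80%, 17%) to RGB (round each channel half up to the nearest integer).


H=137°, S=0.80, L=0.17
C = (1-|2L-1|)×S = (1-|-0.66|)×0.80 = 0.272
H' = H/60 = 137/60 ≈ 2.2833; X = C×(1-|H' mod 2 - 1|) ≈ 0.0771
m = L - C/2 = 0.17 - 0.136 = 0.034
Sector ⌊H'⌋ = 2 → (R',G',B') = (0.0, 0.272, ≈0.0771)
RGB = ((R'+m)×255, (G'+m)×255, (B'+m)×255) = (8.67, 78.03, 28.322)
Round half up → RGB(9, 78, 28)


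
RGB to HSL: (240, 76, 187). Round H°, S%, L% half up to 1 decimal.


Normalize: R'=240/255≈0.9412, G'=76/255≈0.2980, B'=187/255≈0.7333
Max=240/255, Min=76/255, Δ=Max-Min=164/255
L = (Max+Min)/2 = (240+76)/510 = 316/510 = 0.61960… → L = 62.0%
L > 0.5 → S = Δ/(2-Max-Min) = 164/(510-240-76) = 164/194 = 0.84536… → S = 84.5%
(the 1/255 factors cancel in S and H, so raw channel differences can be used)
Max is R' → H = 60 × (((G-B)/Δ) mod 6) = 60 × (((76-187)/164) mod 6)
  (-111)/164 = -0.6768…; negative, so add 6 → 5.3231…
  H = 60 × 5.3231… = 319.390…° → H = 319.4°
= HSL(319.4°, 84.5%, 62.0%)


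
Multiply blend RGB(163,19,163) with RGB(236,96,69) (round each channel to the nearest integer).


Multiply: C = A×B/255, rounded to nearest integer
R: 163×236/255 = 38468/255 ≈ 150.855 → 151
G: 19×96/255 = 1824/255 ≈ 7.153 → 7
B: 163×69/255 = 11247/255 ≈ 44.106 → 44
= RGB(151, 7, 44)


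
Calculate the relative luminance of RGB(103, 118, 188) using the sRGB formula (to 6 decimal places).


Linearize each channel (sRGB transfer function): c = v/255; c_lin = c/12.92 if c ≤ 0.04045, else ((c+0.055)/1.055)^2.4
  R: 103/255 ≈ 0.403922 > 0.04045 → ((0.403922+0.055)/1.055)^2.4 ≈ 0.135633
  G: 118/255 ≈ 0.462745 > 0.04045 → ((0.462745+0.055)/1.055)^2.4 ≈ 0.181164
  B: 188/255 ≈ 0.737255 > 0.04045 → ((0.737255+0.055)/1.055)^2.4 ≈ 0.502886
R_lin = 0.135633, G_lin = 0.181164, B_lin = 0.502886
L = 0.2126×R + 0.7152×G + 0.0722×B
L = 0.2126×0.135633 + 0.7152×0.181164 + 0.0722×0.502886
L ≈ 0.194713


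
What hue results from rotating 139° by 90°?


New hue = (H + rotation) mod 360
New hue = (139 + 90) mod 360
= 229 mod 360
= 229°


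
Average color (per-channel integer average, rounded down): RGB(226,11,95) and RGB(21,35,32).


Midpoint: each channel = ⌊(C₁+C₂)/2⌋
R: ⌊(226+21)/2⌋ = 123
G: ⌊(11+35)/2⌋ = 23
B: ⌊(95+32)/2⌋ = 63
= RGB(123, 23, 63)


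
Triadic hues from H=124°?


Triadic: equally spaced at 120° intervals
H1 = 124°
H2 = (124 + 120) mod 360 = 244°
H3 = (124 + 240) mod 360 = 4°
Triadic = 124°, 244°, 4°


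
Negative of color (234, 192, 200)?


Invert: (255-R, 255-G, 255-B)
R: 255-234 = 21
G: 255-192 = 63
B: 255-200 = 55
= RGB(21, 63, 55)


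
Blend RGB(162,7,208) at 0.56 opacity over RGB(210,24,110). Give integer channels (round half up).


C = α×F + (1-α)×B, with 1-α = 0.44
R: 0.56×162 + 0.44×210 = 90.72 + 92.40 = 183.12 → 183
G: 0.56×7 + 0.44×24 = 3.92 + 10.56 = 14.48 → 14
B: 0.56×208 + 0.44×110 = 116.48 + 48.40 = 164.88 → 165
= RGB(183, 14, 165)


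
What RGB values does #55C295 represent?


55 → 85 (R)
C2 → 194 (G)
95 → 149 (B)
= RGB(85, 194, 149)


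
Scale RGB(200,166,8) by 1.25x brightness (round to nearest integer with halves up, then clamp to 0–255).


Multiply each channel by 1.25, round half up, clamp to [0, 255]
R: 200×1.25 = 250
G: 166×1.25 = 207.5 → round → 208
B: 8×1.25 = 10
= RGB(250, 208, 10)


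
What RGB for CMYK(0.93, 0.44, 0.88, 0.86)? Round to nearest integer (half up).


R = 255 × (1-C) × (1-K) = 255 × 0.07 × 0.14 = 2.499 → 2
G = 255 × (1-M) × (1-K) = 255 × 0.56 × 0.14 = 19.992 → 20
B = 255 × (1-Y) × (1-K) = 255 × 0.12 × 0.14 = 4.284 → 4
= RGB(2, 20, 4)


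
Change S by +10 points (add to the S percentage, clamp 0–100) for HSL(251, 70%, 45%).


Original S = 70%
Adjustment = +10 percentage points
New S = 70 + (10) = 80
Clamp to [0, 100] → 80
= HSL(251°, 80%, 45%)


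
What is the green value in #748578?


Color: #748578
R = 74 = 116
G = 85 = 133
B = 78 = 120
Green = 133


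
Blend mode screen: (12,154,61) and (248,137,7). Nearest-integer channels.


Screen: C = 255 - (255-A)×(255-B)/255, rounded to nearest integer
R: 255 - (255-12)×(255-248)/255 = 255 - 1701/255 ≈ 255 - 6.671 = 248.329 → 248
G: 255 - (255-154)×(255-137)/255 = 255 - 11918/255 ≈ 255 - 46.737 = 208.263 → 208
B: 255 - (255-61)×(255-7)/255 = 255 - 48112/255 ≈ 255 - 188.675 = 66.325 → 66
= RGB(248, 208, 66)


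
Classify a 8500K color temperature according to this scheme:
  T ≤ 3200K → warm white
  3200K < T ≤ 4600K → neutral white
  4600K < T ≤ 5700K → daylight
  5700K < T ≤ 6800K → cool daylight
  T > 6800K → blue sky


Temperature: 8500K
8500K > 6800K → blue sky
Classification: blue sky


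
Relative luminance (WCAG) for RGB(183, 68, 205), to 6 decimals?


Linearize each channel (sRGB transfer function): c = v/255; c_lin = c/12.92 if c ≤ 0.04045, else ((c+0.055)/1.055)^2.4
  R: 183/255 ≈ 0.717647 > 0.04045 → ((0.717647+0.055)/1.055)^2.4 ≈ 0.473531
  G: 68/255 ≈ 0.266667 > 0.04045 → ((0.266667+0.055)/1.055)^2.4 ≈ 0.057805
  B: 205/255 ≈ 0.803922 > 0.04045 → ((0.803922+0.055)/1.055)^2.4 ≈ 0.610496
R_lin = 0.473531, G_lin = 0.057805, B_lin = 0.610496
L = 0.2126×R + 0.7152×G + 0.0722×B
L = 0.2126×0.473531 + 0.7152×0.057805 + 0.0722×0.610496
L ≈ 0.186093


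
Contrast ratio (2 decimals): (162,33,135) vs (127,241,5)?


Linearize each sRGB channel c=v/255: c/12.92 if c ≤ 0.04045 else ((c+0.055)/1.055)^2.4
L = 0.2126×R_lin + 0.7152×G_lin + 0.0722×B_lin
Color 1 (162,33,135):
  R=162: 162/255≈0.6353 > 0.04045 → ((0.6353+0.055)/1.055)^2.4 ≈ 0.36131
  G=33: 33/255≈0.1294 > 0.04045 → ((0.1294+0.055)/1.055)^2.4 ≈ 0.01521
  B=135: 135/255≈0.5294 > 0.04045 → ((0.5294+0.055)/1.055)^2.4 ≈ 0.24228
  L1 = 0.2126×0.36131 + 0.7152×0.01521 + 0.0722×0.24228 ≈ 0.10518
Color 2 (127,241,5):
  R=127: 127/255≈0.4980 > 0.04045 → ((0.4980+0.055)/1.055)^2.4 ≈ 0.21223
  G=241: 241/255≈0.9451 > 0.04045 → ((0.9451+0.055)/1.055)^2.4 ≈ 0.87962
  B=5: 5/255≈0.0196 ≤ 0.04045 → 0.0196/12.92 ≈ 0.00152
  L2 = 0.2126×0.21223 + 0.7152×0.87962 + 0.0722×0.00152 ≈ 0.67434
Lighter = 0.67434, Darker = 0.10518
Ratio = (L_lighter + 0.05) / (L_darker + 0.05)
Ratio = (0.67434 + 0.05) / (0.10518 + 0.05) = 0.72434 / 0.15518 ≈ 4.6676
Ratio ≈ 4.67:1


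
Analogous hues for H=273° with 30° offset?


Base hue: 273°
Left analog: (273 - 30) mod 360 = 243°
Right analog: (273 + 30) mod 360 = 303°
Analogous hues = 243° and 303°


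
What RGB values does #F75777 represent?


F7 → 247 (R)
57 → 87 (G)
77 → 119 (B)
= RGB(247, 87, 119)


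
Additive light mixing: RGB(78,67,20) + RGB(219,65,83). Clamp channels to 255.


Additive: each channel = min(255, C₁+C₂)
R: 78+219 = 297 → 255
G: 67+65 = 132 → 132
B: 20+83 = 103 → 103
= RGB(255, 132, 103)


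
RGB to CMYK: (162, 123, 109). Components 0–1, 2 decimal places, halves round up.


R'=162/255≈0.6353, G'=123/255≈0.4824, B'=109/255≈0.4275
K = 1 - max(R',G',B') = 1 - 162/255 = 93/255 = 0.36470… → 0.36
(1-R'-K)/(1-K) simplifies to (max-R)/max with max = 162:
C = (162-162)/162 = 0/162 = 0 → 0.00
M = (162-123)/162 = 39/162 = 0.24074… → 0.24
Y = (162-109)/162 = 53/162 = 0.32716… → 0.33
= CMYK(0.00, 0.24, 0.33, 0.36)
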